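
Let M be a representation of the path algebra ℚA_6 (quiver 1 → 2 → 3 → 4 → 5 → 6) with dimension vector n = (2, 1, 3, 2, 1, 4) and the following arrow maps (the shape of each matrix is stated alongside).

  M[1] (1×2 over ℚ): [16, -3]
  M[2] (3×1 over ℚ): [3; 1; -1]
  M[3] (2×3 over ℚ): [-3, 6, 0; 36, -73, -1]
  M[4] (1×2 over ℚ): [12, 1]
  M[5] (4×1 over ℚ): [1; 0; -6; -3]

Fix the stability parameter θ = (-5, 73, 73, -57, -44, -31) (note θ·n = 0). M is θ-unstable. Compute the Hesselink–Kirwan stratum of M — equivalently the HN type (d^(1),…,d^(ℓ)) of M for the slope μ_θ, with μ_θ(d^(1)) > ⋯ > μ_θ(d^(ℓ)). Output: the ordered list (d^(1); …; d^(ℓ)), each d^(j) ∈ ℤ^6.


Barcode: M ≅ I[1,1], I[1,4], I[3,3], I[3,6], I[6,6]^3. HN layers by μ_θ (5 steps, strictly decreasing):
  μ^(1)=73; μ^(2)=89/3; μ^(3)=-5; μ^(4)=-59/4; μ^(5)=-31

((0, 0, 1, 0, 0, 0); (0, 1, 1, 1, 0, 0); (2, 0, 0, 0, 0, 0); (0, 0, 1, 1, 1, 1); (0, 0, 0, 0, 0, 3))


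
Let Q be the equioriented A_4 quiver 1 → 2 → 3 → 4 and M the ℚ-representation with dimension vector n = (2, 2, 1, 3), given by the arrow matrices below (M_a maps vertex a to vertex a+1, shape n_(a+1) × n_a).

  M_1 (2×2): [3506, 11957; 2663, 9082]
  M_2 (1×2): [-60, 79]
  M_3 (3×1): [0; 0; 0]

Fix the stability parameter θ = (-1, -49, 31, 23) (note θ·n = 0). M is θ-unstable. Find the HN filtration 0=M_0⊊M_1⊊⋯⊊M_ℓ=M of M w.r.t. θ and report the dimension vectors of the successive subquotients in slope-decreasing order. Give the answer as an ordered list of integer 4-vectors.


Via rank(M_{q-1}∘⋯∘M_p): M ≅ I[1,2], I[1,3], I[4,4]^3.
μ_θ-semistable layers: μ^(1)=31; μ^(2)=23; μ^(3)=-25

((0, 0, 1, 0); (0, 0, 0, 3); (2, 2, 0, 0))


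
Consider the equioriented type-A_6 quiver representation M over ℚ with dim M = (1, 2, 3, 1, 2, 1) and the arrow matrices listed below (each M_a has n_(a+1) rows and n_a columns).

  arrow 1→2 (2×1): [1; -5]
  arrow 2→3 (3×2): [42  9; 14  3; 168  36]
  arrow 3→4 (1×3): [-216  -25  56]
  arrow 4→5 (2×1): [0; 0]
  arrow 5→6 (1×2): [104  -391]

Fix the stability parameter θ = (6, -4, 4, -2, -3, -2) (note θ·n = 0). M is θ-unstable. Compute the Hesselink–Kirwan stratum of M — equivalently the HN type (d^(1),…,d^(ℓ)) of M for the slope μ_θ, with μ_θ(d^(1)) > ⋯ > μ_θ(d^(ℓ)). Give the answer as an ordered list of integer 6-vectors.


Via rank(M_{q-1}∘⋯∘M_p): M ≅ I[1,4], I[2,2], I[3,3]^2, I[5,5], I[5,6].
μ_θ-semistable layers: μ^(1)=4; μ^(2)=1; μ^(3)=-2; μ^(4)=-3; μ^(5)=-4

((0, 0, 2, 0, 0, 0); (1, 1, 1, 1, 0, 0); (0, 0, 0, 0, 0, 1); (0, 0, 0, 0, 2, 0); (0, 1, 0, 0, 0, 0))


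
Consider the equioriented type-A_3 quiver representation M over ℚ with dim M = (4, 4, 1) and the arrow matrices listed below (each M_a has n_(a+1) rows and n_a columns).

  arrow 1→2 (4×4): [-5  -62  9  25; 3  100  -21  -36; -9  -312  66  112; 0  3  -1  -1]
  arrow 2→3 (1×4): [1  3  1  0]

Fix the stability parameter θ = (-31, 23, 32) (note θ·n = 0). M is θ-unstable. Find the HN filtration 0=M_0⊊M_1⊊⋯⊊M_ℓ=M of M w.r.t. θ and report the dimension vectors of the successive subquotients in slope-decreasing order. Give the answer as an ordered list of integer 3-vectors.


Barcode: M ≅ I[1,2]^3, I[1,3]. HN layers by μ_θ (3 steps, strictly decreasing):
  μ^(1)=32; μ^(2)=23; μ^(3)=-31

((0, 0, 1); (0, 4, 0); (4, 0, 0))


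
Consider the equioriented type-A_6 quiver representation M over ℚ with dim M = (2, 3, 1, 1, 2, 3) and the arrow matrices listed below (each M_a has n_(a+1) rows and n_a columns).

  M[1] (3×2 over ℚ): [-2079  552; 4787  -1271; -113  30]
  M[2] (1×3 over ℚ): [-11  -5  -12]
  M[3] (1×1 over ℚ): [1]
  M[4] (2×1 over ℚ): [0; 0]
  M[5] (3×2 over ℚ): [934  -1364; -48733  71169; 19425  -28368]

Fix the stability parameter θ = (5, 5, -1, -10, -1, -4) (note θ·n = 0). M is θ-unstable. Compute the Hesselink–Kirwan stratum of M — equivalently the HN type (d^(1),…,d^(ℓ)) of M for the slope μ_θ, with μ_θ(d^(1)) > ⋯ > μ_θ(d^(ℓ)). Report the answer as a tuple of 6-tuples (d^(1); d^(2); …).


Via rank(M_{q-1}∘⋯∘M_p): M ≅ I[1,2], I[1,4], I[2,2], I[5,6]^2, I[6,6].
μ_θ-semistable layers: μ^(1)=5; μ^(2)=-1/4; μ^(3)=-5/2; μ^(4)=-4

((1, 2, 0, 0, 0, 0); (1, 1, 1, 1, 0, 0); (0, 0, 0, 0, 2, 2); (0, 0, 0, 0, 0, 1))


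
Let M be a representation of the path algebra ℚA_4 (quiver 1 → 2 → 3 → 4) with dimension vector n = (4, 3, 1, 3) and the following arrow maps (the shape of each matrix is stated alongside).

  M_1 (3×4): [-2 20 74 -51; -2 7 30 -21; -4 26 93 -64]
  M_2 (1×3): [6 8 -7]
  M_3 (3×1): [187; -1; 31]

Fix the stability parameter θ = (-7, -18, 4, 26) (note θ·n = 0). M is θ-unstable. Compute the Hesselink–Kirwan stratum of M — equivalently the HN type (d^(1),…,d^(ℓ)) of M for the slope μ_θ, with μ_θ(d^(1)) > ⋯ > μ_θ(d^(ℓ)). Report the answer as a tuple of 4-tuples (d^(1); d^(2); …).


Interval decomposition of M: I[1,1], I[1,2]^2, I[1,4], I[4,4]^2.
HN type (ℓ=4): μ^(1)=26; μ^(2)=4; μ^(3)=-7; μ^(4)=-25/2

((0, 0, 0, 3); (0, 0, 1, 0); (1, 0, 0, 0); (3, 3, 0, 0))


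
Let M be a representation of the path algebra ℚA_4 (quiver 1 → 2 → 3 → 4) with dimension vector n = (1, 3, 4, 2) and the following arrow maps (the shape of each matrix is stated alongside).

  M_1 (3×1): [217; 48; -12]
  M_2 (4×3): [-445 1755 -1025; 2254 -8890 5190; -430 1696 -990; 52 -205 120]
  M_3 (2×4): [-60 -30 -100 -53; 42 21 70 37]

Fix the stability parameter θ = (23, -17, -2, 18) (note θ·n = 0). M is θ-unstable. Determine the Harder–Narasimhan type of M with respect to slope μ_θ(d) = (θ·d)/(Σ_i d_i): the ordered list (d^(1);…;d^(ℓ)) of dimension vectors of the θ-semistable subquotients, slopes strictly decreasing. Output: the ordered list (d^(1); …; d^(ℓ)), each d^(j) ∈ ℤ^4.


Interval decomposition of M: I[1,4], I[2,2], I[2,3], I[3,3], I[3,4].
HN type (ℓ=4): μ^(1)=18; μ^(2)=4/3; μ^(3)=-2; μ^(4)=-17

((0, 0, 0, 2); (1, 1, 1, 0); (0, 0, 3, 0); (0, 2, 0, 0))


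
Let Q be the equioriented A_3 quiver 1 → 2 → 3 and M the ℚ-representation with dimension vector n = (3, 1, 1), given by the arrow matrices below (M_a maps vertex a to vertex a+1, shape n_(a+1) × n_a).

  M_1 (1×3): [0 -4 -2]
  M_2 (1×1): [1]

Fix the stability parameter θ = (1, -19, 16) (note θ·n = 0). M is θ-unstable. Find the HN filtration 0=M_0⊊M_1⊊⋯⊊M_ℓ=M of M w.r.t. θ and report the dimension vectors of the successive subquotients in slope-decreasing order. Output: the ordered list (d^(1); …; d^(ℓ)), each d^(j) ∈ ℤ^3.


Via rank(M_{q-1}∘⋯∘M_p): M ≅ I[1,1]^2, I[1,3].
μ_θ-semistable layers: μ^(1)=16; μ^(2)=1; μ^(3)=-9

((0, 0, 1); (2, 0, 0); (1, 1, 0))


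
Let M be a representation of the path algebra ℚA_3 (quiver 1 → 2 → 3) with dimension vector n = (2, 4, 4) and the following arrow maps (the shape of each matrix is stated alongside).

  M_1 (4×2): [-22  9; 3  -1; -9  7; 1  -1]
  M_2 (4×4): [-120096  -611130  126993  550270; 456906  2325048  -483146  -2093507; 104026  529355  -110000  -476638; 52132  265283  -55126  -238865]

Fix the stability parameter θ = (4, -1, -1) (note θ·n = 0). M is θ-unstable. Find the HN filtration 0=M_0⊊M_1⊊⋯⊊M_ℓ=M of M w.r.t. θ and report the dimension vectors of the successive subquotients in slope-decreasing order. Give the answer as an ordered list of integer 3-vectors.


Via rank(M_{q-1}∘⋯∘M_p): M ≅ I[1,3]^2, I[2,2], I[2,3], I[3,3].
μ_θ-semistable layers: μ^(1)=2/3; μ^(2)=-1

((2, 2, 2); (0, 2, 2))


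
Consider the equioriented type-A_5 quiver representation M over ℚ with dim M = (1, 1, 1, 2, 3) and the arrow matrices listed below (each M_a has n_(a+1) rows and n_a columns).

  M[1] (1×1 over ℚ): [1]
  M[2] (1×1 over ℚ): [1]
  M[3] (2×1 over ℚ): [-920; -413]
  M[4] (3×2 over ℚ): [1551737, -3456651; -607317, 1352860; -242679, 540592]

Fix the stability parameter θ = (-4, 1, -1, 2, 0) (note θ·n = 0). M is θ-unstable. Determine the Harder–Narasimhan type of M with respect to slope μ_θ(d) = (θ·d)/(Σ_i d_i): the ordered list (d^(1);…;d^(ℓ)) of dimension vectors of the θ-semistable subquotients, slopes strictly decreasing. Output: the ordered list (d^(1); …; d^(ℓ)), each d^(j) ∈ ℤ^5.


Interval decomposition of M: I[1,5], I[4,5], I[5,5].
HN type (ℓ=3): μ^(1)=1; μ^(2)=0; μ^(3)=-4

((0, 0, 0, 2, 2); (0, 1, 1, 0, 1); (1, 0, 0, 0, 0))


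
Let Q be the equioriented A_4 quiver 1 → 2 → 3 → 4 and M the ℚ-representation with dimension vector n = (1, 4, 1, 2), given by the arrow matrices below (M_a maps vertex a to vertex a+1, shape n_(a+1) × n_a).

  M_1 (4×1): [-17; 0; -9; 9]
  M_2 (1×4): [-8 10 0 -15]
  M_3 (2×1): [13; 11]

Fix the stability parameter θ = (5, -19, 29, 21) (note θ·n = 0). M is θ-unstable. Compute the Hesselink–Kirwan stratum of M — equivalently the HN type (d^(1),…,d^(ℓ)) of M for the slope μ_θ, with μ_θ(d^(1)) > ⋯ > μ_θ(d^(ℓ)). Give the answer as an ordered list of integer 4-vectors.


Via rank(M_{q-1}∘⋯∘M_p): M ≅ I[1,4], I[2,2]^3, I[4,4].
μ_θ-semistable layers: μ^(1)=25; μ^(2)=21; μ^(3)=-7; μ^(4)=-19

((0, 0, 1, 1); (0, 0, 0, 1); (1, 1, 0, 0); (0, 3, 0, 0))


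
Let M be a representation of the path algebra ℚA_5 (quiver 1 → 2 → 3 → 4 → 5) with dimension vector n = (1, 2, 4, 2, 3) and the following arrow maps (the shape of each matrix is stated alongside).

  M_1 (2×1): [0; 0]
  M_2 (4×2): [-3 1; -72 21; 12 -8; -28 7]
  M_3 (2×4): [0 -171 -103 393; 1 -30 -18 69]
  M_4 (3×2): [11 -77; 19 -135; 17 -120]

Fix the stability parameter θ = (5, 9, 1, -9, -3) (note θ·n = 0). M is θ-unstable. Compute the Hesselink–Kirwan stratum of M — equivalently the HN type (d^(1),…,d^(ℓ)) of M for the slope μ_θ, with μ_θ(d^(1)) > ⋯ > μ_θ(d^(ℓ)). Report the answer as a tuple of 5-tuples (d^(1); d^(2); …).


Barcode: M ≅ I[1,1], I[2,3], I[2,5], I[3,3], I[3,5], I[5,5]. HN layers by μ_θ (5 steps, strictly decreasing):
  μ^(1)=5; μ^(2)=1; μ^(3)=-1/2; μ^(4)=-3; μ^(5)=-4

((1, 1, 1, 0, 0); (0, 0, 1, 0, 0); (0, 1, 1, 1, 1); (0, 0, 0, 0, 2); (0, 0, 1, 1, 0))


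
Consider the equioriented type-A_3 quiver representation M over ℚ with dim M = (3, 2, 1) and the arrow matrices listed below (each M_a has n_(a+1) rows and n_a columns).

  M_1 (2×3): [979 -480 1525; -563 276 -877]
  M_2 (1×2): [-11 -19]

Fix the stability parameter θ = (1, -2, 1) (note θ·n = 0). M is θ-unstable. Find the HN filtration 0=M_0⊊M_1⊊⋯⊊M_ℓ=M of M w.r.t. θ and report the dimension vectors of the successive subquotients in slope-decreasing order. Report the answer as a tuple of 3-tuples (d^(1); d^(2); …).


Via rank(M_{q-1}∘⋯∘M_p): M ≅ I[1,1], I[1,2], I[1,3].
μ_θ-semistable layers: μ^(1)=1; μ^(2)=-1/2

((1, 0, 1); (2, 2, 0))


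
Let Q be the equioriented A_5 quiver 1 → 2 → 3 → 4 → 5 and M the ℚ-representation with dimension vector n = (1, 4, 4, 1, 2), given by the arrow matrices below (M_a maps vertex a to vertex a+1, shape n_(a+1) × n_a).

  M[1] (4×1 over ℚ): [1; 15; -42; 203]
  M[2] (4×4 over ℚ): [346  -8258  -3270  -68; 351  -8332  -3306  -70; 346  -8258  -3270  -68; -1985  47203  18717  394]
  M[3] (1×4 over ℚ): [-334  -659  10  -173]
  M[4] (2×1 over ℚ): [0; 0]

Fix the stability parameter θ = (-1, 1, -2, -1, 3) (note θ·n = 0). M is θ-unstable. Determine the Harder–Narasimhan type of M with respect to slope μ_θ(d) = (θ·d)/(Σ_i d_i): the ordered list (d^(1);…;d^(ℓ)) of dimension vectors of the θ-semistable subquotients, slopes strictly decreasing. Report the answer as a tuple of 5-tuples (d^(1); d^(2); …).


Barcode: M ≅ I[1,4], I[2,2]^2, I[2,3], I[3,3]^2, I[5,5]^2. HN layers by μ_θ (6 steps, strictly decreasing):
  μ^(1)=3; μ^(2)=1; μ^(3)=-1/2; μ^(4)=-2/3; μ^(5)=-1; μ^(6)=-2

((0, 0, 0, 0, 2); (0, 2, 0, 0, 0); (0, 1, 1, 0, 0); (0, 1, 1, 1, 0); (1, 0, 0, 0, 0); (0, 0, 2, 0, 0))


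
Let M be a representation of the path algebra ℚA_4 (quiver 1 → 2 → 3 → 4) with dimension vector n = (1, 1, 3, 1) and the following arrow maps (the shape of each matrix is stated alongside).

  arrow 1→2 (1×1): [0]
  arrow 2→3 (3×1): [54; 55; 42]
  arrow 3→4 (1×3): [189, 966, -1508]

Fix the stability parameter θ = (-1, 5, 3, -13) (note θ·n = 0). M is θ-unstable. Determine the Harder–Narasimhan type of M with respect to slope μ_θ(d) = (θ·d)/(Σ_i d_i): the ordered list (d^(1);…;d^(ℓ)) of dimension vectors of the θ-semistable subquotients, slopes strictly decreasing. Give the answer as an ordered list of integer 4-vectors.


Interval decomposition of M: I[1,1], I[2,3], I[3,3], I[3,4].
HN type (ℓ=4): μ^(1)=4; μ^(2)=3; μ^(3)=-1; μ^(4)=-5

((0, 1, 1, 0); (0, 0, 1, 0); (1, 0, 0, 0); (0, 0, 1, 1))


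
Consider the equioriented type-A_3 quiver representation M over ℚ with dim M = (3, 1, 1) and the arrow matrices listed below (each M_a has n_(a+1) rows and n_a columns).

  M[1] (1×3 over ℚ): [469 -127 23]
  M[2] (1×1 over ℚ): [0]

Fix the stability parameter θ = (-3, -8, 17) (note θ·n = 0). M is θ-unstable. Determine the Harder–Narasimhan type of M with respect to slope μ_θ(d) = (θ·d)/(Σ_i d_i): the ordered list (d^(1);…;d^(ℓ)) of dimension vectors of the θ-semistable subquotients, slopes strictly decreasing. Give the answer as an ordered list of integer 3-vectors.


Via rank(M_{q-1}∘⋯∘M_p): M ≅ I[1,1]^2, I[1,2], I[3,3].
μ_θ-semistable layers: μ^(1)=17; μ^(2)=-3; μ^(3)=-11/2

((0, 0, 1); (2, 0, 0); (1, 1, 0))


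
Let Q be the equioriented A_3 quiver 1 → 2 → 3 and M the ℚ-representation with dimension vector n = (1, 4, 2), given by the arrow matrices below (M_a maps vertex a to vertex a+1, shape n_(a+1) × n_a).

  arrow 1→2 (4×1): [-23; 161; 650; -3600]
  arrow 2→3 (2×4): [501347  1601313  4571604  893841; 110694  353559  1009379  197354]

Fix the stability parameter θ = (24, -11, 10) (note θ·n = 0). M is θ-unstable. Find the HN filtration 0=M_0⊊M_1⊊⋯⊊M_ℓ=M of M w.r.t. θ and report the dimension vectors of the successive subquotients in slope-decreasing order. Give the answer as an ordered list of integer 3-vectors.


Interval decomposition of M: I[1,3], I[2,2]^2, I[2,3].
HN type (ℓ=3): μ^(1)=10; μ^(2)=13/2; μ^(3)=-11

((0, 0, 2); (1, 1, 0); (0, 3, 0))


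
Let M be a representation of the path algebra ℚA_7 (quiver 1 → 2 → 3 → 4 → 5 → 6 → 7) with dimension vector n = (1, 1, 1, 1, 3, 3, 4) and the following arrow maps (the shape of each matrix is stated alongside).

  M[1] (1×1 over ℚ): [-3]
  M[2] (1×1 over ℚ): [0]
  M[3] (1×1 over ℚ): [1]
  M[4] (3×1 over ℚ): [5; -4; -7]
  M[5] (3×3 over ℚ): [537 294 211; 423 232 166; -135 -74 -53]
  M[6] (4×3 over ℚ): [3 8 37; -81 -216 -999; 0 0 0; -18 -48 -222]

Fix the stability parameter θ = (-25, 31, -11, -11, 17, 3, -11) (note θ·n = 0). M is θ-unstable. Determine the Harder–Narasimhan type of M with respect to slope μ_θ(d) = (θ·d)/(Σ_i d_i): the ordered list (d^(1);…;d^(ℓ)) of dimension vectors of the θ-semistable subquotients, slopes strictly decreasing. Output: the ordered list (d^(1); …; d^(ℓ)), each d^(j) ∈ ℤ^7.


Barcode: M ≅ I[1,2], I[3,6], I[5,5], I[5,6], I[6,7], I[7,7]^3. HN layers by μ_θ (6 steps, strictly decreasing):
  μ^(1)=31; μ^(2)=17; μ^(3)=10; μ^(4)=-4; μ^(5)=-11; μ^(6)=-25

((0, 1, 0, 0, 0, 0, 0); (0, 0, 0, 0, 1, 0, 0); (0, 0, 0, 0, 2, 2, 0); (0, 0, 0, 0, 0, 1, 1); (0, 0, 1, 1, 0, 0, 3); (1, 0, 0, 0, 0, 0, 0))


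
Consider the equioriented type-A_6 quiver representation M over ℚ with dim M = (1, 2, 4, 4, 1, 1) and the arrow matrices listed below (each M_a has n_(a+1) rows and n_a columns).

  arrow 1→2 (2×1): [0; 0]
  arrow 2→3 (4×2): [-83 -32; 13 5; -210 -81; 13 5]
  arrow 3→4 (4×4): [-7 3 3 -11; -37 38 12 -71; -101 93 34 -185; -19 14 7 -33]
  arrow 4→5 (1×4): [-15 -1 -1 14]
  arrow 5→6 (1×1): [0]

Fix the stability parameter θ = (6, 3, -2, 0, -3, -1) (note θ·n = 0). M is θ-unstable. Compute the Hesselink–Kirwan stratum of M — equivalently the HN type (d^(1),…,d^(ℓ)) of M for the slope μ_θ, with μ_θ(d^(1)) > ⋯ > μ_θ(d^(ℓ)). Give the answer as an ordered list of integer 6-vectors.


Via rank(M_{q-1}∘⋯∘M_p): M ≅ I[1,1], I[2,4], I[2,5], I[3,4]^2, I[6,6].
μ_θ-semistable layers: μ^(1)=6; μ^(2)=1/3; μ^(3)=0; μ^(4)=-1/2; μ^(5)=-1; μ^(6)=-2

((1, 0, 0, 0, 0, 0); (0, 1, 1, 1, 0, 0); (0, 0, 0, 2, 0, 0); (0, 1, 1, 1, 1, 0); (0, 0, 0, 0, 0, 1); (0, 0, 2, 0, 0, 0))


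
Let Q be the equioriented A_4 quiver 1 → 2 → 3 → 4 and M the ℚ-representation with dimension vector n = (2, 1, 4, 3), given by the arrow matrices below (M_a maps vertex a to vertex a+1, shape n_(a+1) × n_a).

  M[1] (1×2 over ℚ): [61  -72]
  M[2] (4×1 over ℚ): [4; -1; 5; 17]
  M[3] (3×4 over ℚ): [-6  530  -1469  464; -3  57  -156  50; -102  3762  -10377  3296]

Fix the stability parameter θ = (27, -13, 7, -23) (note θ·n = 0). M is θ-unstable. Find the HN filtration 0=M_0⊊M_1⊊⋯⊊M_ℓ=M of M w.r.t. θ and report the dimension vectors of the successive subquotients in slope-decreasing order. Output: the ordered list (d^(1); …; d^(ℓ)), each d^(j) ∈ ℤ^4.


Interval decomposition of M: I[1,1], I[1,4], I[3,3]^2, I[3,4], I[4,4].
HN type (ℓ=5): μ^(1)=27; μ^(2)=7; μ^(3)=-1/2; μ^(4)=-8; μ^(5)=-23

((1, 0, 0, 0); (0, 0, 2, 0); (1, 1, 1, 1); (0, 0, 1, 1); (0, 0, 0, 1))


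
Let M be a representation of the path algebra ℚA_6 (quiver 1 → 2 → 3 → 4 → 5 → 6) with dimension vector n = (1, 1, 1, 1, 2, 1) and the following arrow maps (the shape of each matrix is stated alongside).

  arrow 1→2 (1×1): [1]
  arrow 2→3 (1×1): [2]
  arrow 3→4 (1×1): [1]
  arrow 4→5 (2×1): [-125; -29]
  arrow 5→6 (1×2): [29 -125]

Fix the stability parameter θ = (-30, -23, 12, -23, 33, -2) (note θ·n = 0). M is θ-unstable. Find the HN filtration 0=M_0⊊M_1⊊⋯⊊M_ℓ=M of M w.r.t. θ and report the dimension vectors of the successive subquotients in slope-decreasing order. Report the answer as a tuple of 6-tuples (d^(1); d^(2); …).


Interval decomposition of M: I[1,5], I[5,6].
HN type (ℓ=5): μ^(1)=33; μ^(2)=31/2; μ^(3)=-11/2; μ^(4)=-23; μ^(5)=-30

((0, 0, 0, 0, 1, 0); (0, 0, 0, 0, 1, 1); (0, 0, 1, 1, 0, 0); (0, 1, 0, 0, 0, 0); (1, 0, 0, 0, 0, 0))


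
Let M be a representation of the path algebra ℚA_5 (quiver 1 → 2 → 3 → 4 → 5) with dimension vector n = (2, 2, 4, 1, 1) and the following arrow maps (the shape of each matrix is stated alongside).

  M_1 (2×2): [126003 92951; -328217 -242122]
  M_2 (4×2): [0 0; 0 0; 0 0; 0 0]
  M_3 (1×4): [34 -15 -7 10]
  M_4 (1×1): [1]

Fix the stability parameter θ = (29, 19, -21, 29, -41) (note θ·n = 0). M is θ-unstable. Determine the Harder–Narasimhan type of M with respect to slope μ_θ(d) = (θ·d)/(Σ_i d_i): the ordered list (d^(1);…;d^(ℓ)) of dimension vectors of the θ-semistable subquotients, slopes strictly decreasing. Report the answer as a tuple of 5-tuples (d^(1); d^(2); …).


Via rank(M_{q-1}∘⋯∘M_p): M ≅ I[1,2]^2, I[3,3]^3, I[3,5].
μ_θ-semistable layers: μ^(1)=24; μ^(2)=-6; μ^(3)=-21

((2, 2, 0, 0, 0); (0, 0, 0, 1, 1); (0, 0, 4, 0, 0))


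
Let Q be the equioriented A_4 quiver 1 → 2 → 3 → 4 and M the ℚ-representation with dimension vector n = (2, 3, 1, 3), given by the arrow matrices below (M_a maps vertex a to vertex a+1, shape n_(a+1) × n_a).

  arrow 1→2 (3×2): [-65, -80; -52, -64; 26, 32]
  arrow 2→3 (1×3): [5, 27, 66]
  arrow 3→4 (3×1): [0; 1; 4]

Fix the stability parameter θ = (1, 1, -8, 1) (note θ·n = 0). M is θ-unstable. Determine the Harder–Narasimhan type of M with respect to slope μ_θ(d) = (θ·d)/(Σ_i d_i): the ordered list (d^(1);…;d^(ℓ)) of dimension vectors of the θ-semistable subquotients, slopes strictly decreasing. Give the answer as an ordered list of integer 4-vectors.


Barcode: M ≅ I[1,1], I[1,4], I[2,2]^2, I[4,4]^2. HN layers by μ_θ (2 steps, strictly decreasing):
  μ^(1)=1; μ^(2)=-2

((1, 2, 0, 3); (1, 1, 1, 0))


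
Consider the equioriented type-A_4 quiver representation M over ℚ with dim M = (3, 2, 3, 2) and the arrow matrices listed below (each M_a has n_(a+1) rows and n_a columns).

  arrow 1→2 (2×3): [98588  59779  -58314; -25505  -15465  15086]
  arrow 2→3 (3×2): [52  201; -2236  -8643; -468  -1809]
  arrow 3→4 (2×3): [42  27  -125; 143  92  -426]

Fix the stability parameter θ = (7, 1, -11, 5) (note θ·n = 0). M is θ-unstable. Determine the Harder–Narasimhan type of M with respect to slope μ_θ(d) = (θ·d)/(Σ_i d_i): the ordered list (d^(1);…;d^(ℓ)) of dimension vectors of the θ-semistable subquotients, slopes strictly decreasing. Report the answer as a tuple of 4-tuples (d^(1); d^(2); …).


Via rank(M_{q-1}∘⋯∘M_p): M ≅ I[1,1], I[1,2], I[1,4], I[3,3], I[3,4].
μ_θ-semistable layers: μ^(1)=7; μ^(2)=5; μ^(3)=4; μ^(4)=-1; μ^(5)=-11

((1, 0, 0, 0); (0, 0, 0, 2); (1, 1, 0, 0); (1, 1, 1, 0); (0, 0, 2, 0))


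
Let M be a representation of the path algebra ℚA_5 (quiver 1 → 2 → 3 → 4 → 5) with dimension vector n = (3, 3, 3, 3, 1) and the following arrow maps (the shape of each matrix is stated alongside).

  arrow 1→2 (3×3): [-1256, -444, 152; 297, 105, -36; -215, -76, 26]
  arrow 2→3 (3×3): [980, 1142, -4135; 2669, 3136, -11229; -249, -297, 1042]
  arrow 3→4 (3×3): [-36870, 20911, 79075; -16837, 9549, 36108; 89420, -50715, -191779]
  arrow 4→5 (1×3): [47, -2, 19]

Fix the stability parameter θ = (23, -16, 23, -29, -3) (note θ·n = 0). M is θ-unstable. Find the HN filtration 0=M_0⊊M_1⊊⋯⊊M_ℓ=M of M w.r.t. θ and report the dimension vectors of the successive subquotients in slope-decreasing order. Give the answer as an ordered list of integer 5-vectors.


Via rank(M_{q-1}∘⋯∘M_p): M ≅ I[1,1], I[1,4], I[1,5], I[2,4].
μ_θ-semistable layers: μ^(1)=23; μ^(2)=1/4; μ^(3)=-2/5; μ^(4)=-3; μ^(5)=-16

((1, 0, 0, 0, 0); (1, 1, 1, 1, 0); (1, 1, 1, 1, 1); (0, 0, 1, 1, 0); (0, 1, 0, 0, 0))


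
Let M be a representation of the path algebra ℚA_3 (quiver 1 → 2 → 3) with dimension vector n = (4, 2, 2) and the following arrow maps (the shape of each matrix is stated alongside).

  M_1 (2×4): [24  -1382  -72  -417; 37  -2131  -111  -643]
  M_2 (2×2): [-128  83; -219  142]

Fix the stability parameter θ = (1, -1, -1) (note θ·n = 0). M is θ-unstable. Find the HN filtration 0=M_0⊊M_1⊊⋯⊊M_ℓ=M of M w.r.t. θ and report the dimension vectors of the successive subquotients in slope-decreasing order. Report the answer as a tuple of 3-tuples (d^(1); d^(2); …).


Via rank(M_{q-1}∘⋯∘M_p): M ≅ I[1,1]^2, I[1,3]^2.
μ_θ-semistable layers: μ^(1)=1; μ^(2)=-1/3

((2, 0, 0); (2, 2, 2))


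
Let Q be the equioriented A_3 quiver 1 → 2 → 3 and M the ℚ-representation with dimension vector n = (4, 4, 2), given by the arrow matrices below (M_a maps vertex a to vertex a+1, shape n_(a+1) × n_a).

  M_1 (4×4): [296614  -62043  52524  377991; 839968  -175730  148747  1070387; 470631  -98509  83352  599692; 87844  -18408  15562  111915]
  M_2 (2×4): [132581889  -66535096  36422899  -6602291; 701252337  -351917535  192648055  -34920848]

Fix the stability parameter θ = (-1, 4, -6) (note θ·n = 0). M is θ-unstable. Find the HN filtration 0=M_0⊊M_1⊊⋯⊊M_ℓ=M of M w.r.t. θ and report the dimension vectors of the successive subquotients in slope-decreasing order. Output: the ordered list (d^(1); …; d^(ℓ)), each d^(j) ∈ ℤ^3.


Interval decomposition of M: I[1,2]^2, I[1,3]^2.
HN type (ℓ=2): μ^(1)=4; μ^(2)=-1

((0, 2, 0); (4, 2, 2))


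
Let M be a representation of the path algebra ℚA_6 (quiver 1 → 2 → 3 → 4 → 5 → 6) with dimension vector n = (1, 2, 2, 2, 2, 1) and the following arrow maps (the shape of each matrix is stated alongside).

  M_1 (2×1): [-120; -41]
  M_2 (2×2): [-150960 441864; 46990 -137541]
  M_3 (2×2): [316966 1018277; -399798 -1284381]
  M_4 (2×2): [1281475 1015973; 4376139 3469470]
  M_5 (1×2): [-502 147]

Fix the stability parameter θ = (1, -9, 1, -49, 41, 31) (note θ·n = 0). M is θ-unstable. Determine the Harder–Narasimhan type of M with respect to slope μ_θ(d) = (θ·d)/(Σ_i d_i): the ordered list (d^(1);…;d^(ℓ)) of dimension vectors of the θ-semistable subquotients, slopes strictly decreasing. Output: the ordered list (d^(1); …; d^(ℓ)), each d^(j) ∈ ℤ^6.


Interval decomposition of M: I[1,6], I[2,2], I[3,3], I[4,5].
HN type (ℓ=6): μ^(1)=41; μ^(2)=36; μ^(3)=1; μ^(4)=-9; μ^(5)=-14; μ^(6)=-49

((0, 0, 0, 0, 1, 0); (0, 0, 0, 0, 1, 1); (0, 0, 1, 0, 0, 0); (0, 1, 0, 0, 0, 0); (1, 1, 1, 1, 0, 0); (0, 0, 0, 1, 0, 0))


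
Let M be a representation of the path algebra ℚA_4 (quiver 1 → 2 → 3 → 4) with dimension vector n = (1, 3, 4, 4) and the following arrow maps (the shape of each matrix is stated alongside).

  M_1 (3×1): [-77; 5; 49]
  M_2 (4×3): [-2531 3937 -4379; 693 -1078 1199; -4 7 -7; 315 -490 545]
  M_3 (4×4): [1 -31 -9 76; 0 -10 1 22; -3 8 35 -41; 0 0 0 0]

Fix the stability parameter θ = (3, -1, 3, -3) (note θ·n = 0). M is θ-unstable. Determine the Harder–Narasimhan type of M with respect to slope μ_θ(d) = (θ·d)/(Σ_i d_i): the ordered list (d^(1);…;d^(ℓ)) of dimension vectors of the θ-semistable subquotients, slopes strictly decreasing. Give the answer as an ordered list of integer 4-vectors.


Barcode: M ≅ I[1,4], I[2,3], I[2,4], I[3,4], I[4,4]. HN layers by μ_θ (5 steps, strictly decreasing):
  μ^(1)=3; μ^(2)=1/2; μ^(3)=0; μ^(4)=-1; μ^(5)=-3

((0, 0, 1, 0); (1, 1, 1, 1); (0, 0, 2, 2); (0, 2, 0, 0); (0, 0, 0, 1))


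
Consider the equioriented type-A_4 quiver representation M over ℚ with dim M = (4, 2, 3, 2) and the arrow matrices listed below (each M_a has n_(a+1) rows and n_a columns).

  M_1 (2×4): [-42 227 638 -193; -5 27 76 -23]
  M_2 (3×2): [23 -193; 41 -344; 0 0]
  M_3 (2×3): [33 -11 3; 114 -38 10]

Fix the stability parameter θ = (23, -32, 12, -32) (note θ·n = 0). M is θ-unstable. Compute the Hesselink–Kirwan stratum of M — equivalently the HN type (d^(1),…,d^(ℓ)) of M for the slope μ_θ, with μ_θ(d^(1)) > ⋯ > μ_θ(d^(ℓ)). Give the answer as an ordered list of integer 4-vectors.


Via rank(M_{q-1}∘⋯∘M_p): M ≅ I[1,1]^2, I[1,3], I[1,4], I[3,4].
μ_θ-semistable layers: μ^(1)=23; μ^(2)=12; μ^(3)=-9/2; μ^(4)=-29/4; μ^(5)=-10

((2, 0, 0, 0); (0, 0, 1, 0); (1, 1, 0, 0); (1, 1, 1, 1); (0, 0, 1, 1))


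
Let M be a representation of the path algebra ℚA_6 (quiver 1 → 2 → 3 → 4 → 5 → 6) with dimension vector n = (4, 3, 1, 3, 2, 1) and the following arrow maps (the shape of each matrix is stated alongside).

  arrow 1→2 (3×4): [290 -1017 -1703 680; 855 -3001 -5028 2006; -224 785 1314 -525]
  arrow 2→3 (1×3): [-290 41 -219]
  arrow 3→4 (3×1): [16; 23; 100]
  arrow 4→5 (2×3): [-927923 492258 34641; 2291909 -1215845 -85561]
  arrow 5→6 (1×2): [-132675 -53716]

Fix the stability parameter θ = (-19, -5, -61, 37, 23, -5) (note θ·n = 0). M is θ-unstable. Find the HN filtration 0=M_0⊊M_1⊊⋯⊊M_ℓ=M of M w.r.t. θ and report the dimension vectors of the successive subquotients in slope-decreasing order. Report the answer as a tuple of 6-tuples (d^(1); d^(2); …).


Via rank(M_{q-1}∘⋯∘M_p): M ≅ I[1,1], I[1,2]^2, I[1,6], I[4,4], I[4,5].
μ_θ-semistable layers: μ^(1)=37; μ^(2)=30; μ^(3)=55/3; μ^(4)=-5; μ^(5)=-19; μ^(6)=-85/3

((0, 0, 0, 1, 0, 0); (0, 0, 0, 1, 1, 0); (0, 0, 0, 1, 1, 1); (0, 2, 0, 0, 0, 0); (3, 0, 0, 0, 0, 0); (1, 1, 1, 0, 0, 0))


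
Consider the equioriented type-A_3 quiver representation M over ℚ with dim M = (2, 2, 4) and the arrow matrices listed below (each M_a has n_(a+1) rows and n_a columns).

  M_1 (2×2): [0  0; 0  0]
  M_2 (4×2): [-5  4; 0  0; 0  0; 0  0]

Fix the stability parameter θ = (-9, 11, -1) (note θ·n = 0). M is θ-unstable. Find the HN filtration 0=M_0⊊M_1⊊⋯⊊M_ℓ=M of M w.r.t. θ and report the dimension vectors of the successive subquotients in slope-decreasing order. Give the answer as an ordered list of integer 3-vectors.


Barcode: M ≅ I[1,1]^2, I[2,2], I[2,3], I[3,3]^3. HN layers by μ_θ (4 steps, strictly decreasing):
  μ^(1)=11; μ^(2)=5; μ^(3)=-1; μ^(4)=-9

((0, 1, 0); (0, 1, 1); (0, 0, 3); (2, 0, 0))


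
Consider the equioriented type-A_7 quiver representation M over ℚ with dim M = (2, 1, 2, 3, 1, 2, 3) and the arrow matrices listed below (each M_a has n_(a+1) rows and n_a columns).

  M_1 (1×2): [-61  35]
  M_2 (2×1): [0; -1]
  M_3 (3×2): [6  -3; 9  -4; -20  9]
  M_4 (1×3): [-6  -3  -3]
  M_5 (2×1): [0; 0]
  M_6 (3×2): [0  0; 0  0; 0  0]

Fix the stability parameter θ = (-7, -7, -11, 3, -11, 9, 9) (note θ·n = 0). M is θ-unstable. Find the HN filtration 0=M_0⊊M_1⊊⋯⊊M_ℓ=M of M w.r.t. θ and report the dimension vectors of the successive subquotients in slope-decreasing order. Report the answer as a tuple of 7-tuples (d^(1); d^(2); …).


Interval decomposition of M: I[1,1], I[1,5], I[3,4], I[4,4], I[6,6]^2, I[7,7]^3.
HN type (ℓ=6): μ^(1)=9; μ^(2)=3; μ^(3)=-4; μ^(4)=-7; μ^(5)=-25/3; μ^(6)=-11

((0, 0, 0, 0, 0, 2, 3); (0, 0, 0, 2, 0, 0, 0); (0, 0, 0, 1, 1, 0, 0); (1, 0, 0, 0, 0, 0, 0); (1, 1, 1, 0, 0, 0, 0); (0, 0, 1, 0, 0, 0, 0))


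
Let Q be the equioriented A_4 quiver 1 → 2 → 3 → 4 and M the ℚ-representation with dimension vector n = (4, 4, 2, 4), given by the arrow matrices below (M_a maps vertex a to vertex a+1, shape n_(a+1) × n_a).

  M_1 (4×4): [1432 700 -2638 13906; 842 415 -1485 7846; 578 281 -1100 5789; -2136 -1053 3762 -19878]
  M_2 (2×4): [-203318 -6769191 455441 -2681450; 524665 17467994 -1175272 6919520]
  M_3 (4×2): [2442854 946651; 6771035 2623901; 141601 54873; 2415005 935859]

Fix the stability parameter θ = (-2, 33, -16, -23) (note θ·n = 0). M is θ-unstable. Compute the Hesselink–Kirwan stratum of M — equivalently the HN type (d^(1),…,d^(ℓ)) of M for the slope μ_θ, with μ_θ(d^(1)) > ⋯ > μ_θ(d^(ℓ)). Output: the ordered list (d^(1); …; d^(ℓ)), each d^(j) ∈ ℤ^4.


Barcode: M ≅ I[1,1], I[1,2], I[1,4]^2, I[2,2], I[4,4]^2. HN layers by μ_θ (3 steps, strictly decreasing):
  μ^(1)=33; μ^(2)=-2; μ^(3)=-23

((0, 2, 0, 0); (4, 2, 2, 2); (0, 0, 0, 2))


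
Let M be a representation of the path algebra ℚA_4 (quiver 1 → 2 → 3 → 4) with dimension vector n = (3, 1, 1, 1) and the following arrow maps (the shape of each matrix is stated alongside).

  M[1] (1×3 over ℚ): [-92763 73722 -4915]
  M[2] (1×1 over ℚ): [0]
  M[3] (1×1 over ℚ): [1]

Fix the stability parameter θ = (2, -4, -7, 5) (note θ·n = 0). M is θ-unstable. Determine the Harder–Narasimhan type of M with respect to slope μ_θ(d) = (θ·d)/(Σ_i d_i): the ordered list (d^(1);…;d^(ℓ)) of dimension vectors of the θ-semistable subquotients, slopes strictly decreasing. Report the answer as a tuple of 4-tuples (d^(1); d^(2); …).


Via rank(M_{q-1}∘⋯∘M_p): M ≅ I[1,1]^2, I[1,2], I[3,4].
μ_θ-semistable layers: μ^(1)=5; μ^(2)=2; μ^(3)=-1; μ^(4)=-7

((0, 0, 0, 1); (2, 0, 0, 0); (1, 1, 0, 0); (0, 0, 1, 0))


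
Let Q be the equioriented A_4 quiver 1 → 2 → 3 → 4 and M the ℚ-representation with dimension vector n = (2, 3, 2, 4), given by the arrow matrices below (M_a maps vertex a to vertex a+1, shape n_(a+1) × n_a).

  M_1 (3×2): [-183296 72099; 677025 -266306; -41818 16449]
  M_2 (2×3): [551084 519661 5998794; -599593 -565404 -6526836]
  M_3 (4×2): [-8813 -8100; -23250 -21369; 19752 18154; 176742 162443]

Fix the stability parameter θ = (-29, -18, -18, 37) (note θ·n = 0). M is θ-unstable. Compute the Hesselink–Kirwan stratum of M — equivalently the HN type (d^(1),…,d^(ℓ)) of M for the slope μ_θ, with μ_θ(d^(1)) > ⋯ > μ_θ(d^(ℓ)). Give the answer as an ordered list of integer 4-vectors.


Barcode: M ≅ I[1,4]^2, I[2,2], I[4,4]^2. HN layers by μ_θ (3 steps, strictly decreasing):
  μ^(1)=37; μ^(2)=-18; μ^(3)=-29

((0, 0, 0, 4); (0, 3, 2, 0); (2, 0, 0, 0))


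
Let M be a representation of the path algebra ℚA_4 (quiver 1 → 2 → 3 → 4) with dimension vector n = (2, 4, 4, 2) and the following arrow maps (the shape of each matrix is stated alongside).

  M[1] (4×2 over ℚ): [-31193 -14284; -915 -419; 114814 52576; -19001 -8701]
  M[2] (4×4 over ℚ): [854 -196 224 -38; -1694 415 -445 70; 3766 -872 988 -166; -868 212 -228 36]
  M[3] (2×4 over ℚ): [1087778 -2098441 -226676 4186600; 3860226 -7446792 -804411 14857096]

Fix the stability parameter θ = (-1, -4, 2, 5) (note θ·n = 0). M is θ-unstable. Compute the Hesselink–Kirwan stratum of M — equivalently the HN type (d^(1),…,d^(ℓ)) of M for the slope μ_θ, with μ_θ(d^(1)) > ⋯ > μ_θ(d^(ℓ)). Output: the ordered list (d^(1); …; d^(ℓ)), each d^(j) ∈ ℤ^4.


Interval decomposition of M: I[1,4]^2, I[2,2]^2, I[3,3]^2.
HN type (ℓ=4): μ^(1)=5; μ^(2)=2; μ^(3)=-5/2; μ^(4)=-4

((0, 0, 0, 2); (0, 0, 4, 0); (2, 2, 0, 0); (0, 2, 0, 0))


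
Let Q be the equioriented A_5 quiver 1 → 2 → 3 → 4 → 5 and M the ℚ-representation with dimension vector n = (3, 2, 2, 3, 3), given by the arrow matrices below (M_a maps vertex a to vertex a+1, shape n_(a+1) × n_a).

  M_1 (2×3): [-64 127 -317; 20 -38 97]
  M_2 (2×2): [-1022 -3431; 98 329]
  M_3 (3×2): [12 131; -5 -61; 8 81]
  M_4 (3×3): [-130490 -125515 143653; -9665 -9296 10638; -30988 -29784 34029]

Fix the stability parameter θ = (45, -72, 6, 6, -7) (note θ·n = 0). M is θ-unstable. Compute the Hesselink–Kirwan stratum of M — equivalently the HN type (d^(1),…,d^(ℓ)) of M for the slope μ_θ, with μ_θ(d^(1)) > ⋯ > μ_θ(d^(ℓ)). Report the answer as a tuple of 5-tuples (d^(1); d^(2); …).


Via rank(M_{q-1}∘⋯∘M_p): M ≅ I[1,1], I[1,2], I[1,5], I[3,5], I[4,5].
μ_θ-semistable layers: μ^(1)=45; μ^(2)=5/3; μ^(3)=-1/2; μ^(4)=-27/2

((1, 0, 0, 0, 0); (0, 0, 2, 2, 2); (0, 0, 0, 1, 1); (2, 2, 0, 0, 0))


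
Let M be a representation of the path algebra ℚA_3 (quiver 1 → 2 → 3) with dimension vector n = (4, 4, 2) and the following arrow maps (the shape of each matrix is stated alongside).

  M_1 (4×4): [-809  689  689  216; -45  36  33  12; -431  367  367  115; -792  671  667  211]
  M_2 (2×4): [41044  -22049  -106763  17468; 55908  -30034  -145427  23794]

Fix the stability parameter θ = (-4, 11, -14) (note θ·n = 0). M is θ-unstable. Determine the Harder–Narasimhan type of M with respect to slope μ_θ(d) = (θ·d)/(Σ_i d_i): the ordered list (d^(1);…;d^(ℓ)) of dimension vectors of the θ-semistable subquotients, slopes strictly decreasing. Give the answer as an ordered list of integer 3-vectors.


Barcode: M ≅ I[1,2]^2, I[1,3]^2. HN layers by μ_θ (3 steps, strictly decreasing):
  μ^(1)=11; μ^(2)=-3/2; μ^(3)=-4

((0, 2, 0); (0, 2, 2); (4, 0, 0))


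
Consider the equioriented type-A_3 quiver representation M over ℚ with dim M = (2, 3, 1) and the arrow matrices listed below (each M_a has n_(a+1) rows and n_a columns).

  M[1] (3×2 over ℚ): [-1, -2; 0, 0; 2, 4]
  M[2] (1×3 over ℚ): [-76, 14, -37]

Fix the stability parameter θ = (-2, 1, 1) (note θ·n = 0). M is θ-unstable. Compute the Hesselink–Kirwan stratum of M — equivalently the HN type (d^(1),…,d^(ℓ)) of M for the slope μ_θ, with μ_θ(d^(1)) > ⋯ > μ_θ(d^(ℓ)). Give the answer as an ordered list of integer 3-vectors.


Barcode: M ≅ I[1,1], I[1,3], I[2,2]^2. HN layers by μ_θ (2 steps, strictly decreasing):
  μ^(1)=1; μ^(2)=-2

((0, 3, 1); (2, 0, 0))


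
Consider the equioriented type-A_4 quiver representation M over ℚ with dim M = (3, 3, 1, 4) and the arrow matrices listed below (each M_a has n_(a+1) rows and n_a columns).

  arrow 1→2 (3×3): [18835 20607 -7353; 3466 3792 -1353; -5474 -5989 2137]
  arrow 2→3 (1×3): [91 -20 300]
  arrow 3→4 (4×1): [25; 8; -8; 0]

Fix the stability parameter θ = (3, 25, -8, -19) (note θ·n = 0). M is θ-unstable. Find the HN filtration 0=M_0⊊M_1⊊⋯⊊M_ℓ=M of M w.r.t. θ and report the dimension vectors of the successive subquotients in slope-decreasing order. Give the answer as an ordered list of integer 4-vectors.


Via rank(M_{q-1}∘⋯∘M_p): M ≅ I[1,2]^2, I[1,4], I[4,4]^3.
μ_θ-semistable layers: μ^(1)=25; μ^(2)=3; μ^(3)=1/4; μ^(4)=-19

((0, 2, 0, 0); (2, 0, 0, 0); (1, 1, 1, 1); (0, 0, 0, 3))


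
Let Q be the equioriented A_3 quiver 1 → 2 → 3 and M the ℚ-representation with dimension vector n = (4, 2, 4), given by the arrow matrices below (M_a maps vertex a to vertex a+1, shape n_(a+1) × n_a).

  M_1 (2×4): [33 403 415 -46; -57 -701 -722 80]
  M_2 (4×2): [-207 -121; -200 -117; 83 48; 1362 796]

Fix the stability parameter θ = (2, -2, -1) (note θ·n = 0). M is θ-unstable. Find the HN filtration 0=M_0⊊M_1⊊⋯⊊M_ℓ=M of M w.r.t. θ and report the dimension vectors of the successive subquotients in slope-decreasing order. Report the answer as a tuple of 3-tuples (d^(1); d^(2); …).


Barcode: M ≅ I[1,1]^2, I[1,3]^2, I[3,3]^2. HN layers by μ_θ (3 steps, strictly decreasing):
  μ^(1)=2; μ^(2)=-1/3; μ^(3)=-1

((2, 0, 0); (2, 2, 2); (0, 0, 2))


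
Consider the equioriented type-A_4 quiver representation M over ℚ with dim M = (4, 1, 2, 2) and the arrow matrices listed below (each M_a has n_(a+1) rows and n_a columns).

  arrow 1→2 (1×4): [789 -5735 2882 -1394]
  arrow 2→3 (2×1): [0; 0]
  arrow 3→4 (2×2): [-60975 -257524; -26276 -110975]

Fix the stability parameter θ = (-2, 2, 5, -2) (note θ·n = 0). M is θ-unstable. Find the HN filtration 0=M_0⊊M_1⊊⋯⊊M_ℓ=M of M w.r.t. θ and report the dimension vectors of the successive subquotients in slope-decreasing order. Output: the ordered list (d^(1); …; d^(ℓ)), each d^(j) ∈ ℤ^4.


Barcode: M ≅ I[1,1]^3, I[1,2], I[3,4]^2. HN layers by μ_θ (3 steps, strictly decreasing):
  μ^(1)=2; μ^(2)=3/2; μ^(3)=-2

((0, 1, 0, 0); (0, 0, 2, 2); (4, 0, 0, 0))


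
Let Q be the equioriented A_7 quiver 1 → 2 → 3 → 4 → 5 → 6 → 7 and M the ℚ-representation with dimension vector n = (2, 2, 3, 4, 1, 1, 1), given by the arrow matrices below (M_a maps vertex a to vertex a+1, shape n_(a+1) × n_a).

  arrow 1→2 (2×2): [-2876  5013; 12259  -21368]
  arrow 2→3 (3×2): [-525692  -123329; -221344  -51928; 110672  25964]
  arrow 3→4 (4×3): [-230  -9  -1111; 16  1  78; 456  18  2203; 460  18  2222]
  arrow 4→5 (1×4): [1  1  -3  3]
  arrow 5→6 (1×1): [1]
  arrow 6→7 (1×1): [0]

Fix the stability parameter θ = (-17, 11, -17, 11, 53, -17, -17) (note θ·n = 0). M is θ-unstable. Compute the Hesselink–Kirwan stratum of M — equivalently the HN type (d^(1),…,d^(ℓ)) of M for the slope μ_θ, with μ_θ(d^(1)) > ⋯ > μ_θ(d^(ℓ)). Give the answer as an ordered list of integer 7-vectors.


Interval decomposition of M: I[1,2], I[1,6], I[3,4]^2, I[4,4], I[7,7].
HN type (ℓ=4): μ^(1)=18; μ^(2)=11; μ^(3)=-3; μ^(4)=-17

((0, 0, 0, 0, 1, 1, 0); (0, 1, 0, 4, 0, 0, 0); (0, 1, 1, 0, 0, 0, 0); (2, 0, 2, 0, 0, 0, 1))


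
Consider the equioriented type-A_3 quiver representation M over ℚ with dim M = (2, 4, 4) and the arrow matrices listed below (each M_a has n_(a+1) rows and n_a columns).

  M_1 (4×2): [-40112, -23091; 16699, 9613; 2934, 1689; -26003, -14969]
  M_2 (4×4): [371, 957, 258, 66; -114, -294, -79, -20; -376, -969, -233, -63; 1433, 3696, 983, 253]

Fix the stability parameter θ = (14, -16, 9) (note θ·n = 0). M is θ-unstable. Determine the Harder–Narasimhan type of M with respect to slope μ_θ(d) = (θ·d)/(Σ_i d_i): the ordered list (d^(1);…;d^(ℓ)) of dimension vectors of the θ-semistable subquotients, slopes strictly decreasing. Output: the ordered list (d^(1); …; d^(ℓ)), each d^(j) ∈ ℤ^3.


Via rank(M_{q-1}∘⋯∘M_p): M ≅ I[1,3]^2, I[2,2], I[2,3], I[3,3].
μ_θ-semistable layers: μ^(1)=9; μ^(2)=-1; μ^(3)=-16

((0, 0, 4); (2, 2, 0); (0, 2, 0))


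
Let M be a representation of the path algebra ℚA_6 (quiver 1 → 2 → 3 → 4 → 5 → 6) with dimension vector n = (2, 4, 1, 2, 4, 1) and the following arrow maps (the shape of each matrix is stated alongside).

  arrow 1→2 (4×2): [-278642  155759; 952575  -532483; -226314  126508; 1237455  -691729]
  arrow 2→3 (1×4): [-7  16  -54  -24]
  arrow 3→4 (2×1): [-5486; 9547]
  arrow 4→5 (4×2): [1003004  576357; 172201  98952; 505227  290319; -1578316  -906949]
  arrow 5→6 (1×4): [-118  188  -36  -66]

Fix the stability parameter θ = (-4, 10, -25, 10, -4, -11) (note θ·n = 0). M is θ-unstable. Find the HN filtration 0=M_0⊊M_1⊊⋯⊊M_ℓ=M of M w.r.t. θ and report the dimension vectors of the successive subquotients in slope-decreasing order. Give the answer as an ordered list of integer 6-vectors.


Interval decomposition of M: I[1,2], I[1,5], I[2,2]^2, I[4,5], I[5,5], I[5,6].
HN type (ℓ=5): μ^(1)=10; μ^(2)=3; μ^(3)=-4; μ^(4)=-19/3; μ^(5)=-15/2

((0, 3, 0, 0, 0, 0); (0, 0, 0, 2, 2, 0); (1, 0, 0, 0, 1, 0); (1, 1, 1, 0, 0, 0); (0, 0, 0, 0, 1, 1))
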